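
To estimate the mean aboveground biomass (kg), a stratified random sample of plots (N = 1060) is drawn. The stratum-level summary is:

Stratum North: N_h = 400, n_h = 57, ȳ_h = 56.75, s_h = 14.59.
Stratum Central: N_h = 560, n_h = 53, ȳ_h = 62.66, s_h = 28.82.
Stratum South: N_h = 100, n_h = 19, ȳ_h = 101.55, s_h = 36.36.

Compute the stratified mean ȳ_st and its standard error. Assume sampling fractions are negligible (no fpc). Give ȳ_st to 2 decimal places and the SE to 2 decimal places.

ȳ_st = Σ W_h ȳ_h = (400·56.75 + 560·62.66 + 100·101.55)/1060 = 64.09868
V̂(ȳ_st) = Σ W_h² s_h²/n_h, with W_h = N_h/N and N = 1060:
  stratum North: (400/1060)²·14.59²/57 = 0.531795
  stratum Central: (560/1060)²·28.82²/53 = 4.37398
  stratum South: (100/1060)²·36.36²/19 = 0.619273
V̂(ȳ_st) = 5.52504
SE(ȳ_st) = √5.52504 = 2.35054

ȳ_st ≈ 64.10, SE ≈ 2.35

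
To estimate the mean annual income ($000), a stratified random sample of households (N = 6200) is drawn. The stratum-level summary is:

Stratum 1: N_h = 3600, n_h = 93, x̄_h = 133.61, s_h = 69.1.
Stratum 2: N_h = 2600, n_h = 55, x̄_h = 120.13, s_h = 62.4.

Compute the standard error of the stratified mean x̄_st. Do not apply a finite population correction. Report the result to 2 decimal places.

SE(x̄_st) ≈ 5.46

V̂(x̄_st) = Σ W_h² s_h²/n_h, with W_h = N_h/N and N = 6200:
  stratum 1: (3600/6200)²·69.1²/93 = 17.3099
  stratum 2: (2600/6200)²·62.4²/55 = 12.45
V̂(x̄_st) = 29.7599
SE(x̄_st) = √29.7599 = 5.45527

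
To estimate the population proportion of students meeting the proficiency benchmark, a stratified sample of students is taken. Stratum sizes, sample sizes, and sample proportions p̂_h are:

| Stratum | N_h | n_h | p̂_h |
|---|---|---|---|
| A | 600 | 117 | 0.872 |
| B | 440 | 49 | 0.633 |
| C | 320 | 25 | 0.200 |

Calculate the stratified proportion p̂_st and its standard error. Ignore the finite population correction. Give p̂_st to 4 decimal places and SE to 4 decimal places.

N = 1360; stratum weights W_h = N_h/N.
p̂_st = Σ W_h p̂_h = (600·0.872 + 440·0.633 + 320·0.200)/1360 = 0.63656
V̂(p̂_st) = Σ W_h² p̂_h(1−p̂_h)/(n_h−1):
  stratum A: (600/1360)²·0.872·0.128/116 = 0.000187281
  stratum B: (440/1360)²·0.633·0.367/48 = 0.000506589
  stratum C: (320/1360)²·0.200·0.800/24 = 0.000369089
V̂(p̂_st) = 0.00106296; SE = √V̂ = 0.0326031

p̂_st ≈ 0.6366, SE ≈ 0.0326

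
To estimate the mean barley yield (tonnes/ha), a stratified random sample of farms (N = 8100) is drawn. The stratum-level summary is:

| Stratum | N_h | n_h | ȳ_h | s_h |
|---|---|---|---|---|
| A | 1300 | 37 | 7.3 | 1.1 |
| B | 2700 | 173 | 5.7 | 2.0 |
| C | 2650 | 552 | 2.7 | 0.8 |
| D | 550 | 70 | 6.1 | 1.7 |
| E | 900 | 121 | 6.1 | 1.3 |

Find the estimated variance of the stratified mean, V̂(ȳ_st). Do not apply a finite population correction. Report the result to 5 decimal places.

V̂(ȳ_st) = Σ W_h² s_h²/n_h, with W_h = N_h/N and N = 8100:
  stratum A: (1300/8100)²·1.1²/37 = 0.000842365
  stratum B: (2700/8100)²·2.0²/173 = 0.00256904
  stratum C: (2650/8100)²·0.8²/552 = 0.000124097
  stratum D: (550/8100)²·1.7²/70 = 0.000190351
  stratum E: (900/8100)²·1.3²/121 = 0.000172431
V̂(ȳ_st) = 0.00389829

V̂(ȳ_st) ≈ 0.00390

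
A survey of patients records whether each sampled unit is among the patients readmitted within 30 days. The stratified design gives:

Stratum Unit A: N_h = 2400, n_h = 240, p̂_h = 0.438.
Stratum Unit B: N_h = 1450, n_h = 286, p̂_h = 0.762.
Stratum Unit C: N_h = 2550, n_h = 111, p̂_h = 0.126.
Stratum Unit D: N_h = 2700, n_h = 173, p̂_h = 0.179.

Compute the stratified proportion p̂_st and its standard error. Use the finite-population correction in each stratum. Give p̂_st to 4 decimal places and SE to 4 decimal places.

p̂_st ≈ 0.3254, SE ≈ 0.0149

N = 9100; stratum weights W_h = N_h/N.
p̂_st = Σ W_h p̂_h = (2400·0.438 + 1450·0.762 + 2550·0.126 + 2700·0.179)/9100 = 0.32535
V̂(p̂_st) = Σ W_h² (1 − n_h/N_h) p̂_h(1−p̂_h)/(n_h−1):
  stratum Unit A: (2400/9100)²·(1 − 240/2400)·0.438·0.562/239 = 6.44755e-05
  stratum Unit B: (1450/9100)²·(1 − 286/1450)·0.762·0.238/285 = 1.29696e-05
  stratum Unit C: (2550/9100)²·(1 − 111/2550)·0.126·0.874/110 = 7.51897e-05
  stratum Unit D: (2700/9100)²·(1 − 173/2700)·0.179·0.821/172 = 7.0397e-05
V̂(p̂_st) = 0.000223032; SE = √V̂ = 0.0149342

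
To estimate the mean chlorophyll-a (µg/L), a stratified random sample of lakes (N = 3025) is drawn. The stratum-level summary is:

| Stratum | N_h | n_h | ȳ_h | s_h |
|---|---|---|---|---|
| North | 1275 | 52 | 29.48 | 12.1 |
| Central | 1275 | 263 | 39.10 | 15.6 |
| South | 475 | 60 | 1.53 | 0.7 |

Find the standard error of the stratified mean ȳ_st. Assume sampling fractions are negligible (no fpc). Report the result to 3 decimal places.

SE(ȳ_st) ≈ 0.815

V̂(ȳ_st) = Σ W_h² s_h²/n_h, with W_h = N_h/N and N = 3025:
  stratum North: (1275/3025)²·12.1²/52 = 0.500192
  stratum Central: (1275/3025)²·15.6²/263 = 0.164385
  stratum South: (475/3025)²·0.7²/60 = 0.000201364
V̂(ȳ_st) = 0.664779
SE(ȳ_st) = √0.664779 = 0.81534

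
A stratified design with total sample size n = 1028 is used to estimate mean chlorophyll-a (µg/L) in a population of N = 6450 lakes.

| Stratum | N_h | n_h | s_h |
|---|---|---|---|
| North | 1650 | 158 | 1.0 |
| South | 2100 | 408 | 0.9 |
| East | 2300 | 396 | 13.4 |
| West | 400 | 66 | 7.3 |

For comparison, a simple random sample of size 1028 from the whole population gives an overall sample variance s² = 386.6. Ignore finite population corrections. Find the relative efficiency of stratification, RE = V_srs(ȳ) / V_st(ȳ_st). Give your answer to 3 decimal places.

RE ≈ 6.126

V̂(ȳ_st) = Σ W_h² s_h²/n_h, with W_h = N_h/N and N = 6450:
  stratum North: (1650/6450)²·1.0²/158 = 0.000414182
  stratum South: (2100/6450)²·0.9²/408 = 0.000210448
  stratum East: (2300/6450)²·13.4²/396 = 0.0576568
  stratum West: (400/6450)²·7.3²/66 = 0.00310529
V_st = 0.0613867
V_srs = s²/n = 386.6/1028 = 0.37607
Relative efficiency = V_srs / V_st = 0.37607/0.0613867 = 6.1262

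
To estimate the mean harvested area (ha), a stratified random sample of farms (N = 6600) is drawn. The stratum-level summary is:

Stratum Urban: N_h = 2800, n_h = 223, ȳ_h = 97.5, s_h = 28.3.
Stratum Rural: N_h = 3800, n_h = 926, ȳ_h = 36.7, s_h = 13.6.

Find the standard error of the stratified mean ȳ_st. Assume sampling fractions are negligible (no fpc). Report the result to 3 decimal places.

V̂(ȳ_st) = Σ W_h² s_h²/n_h, with W_h = N_h/N and N = 6600:
  stratum Urban: (2800/6600)²·28.3²/223 = 0.646392
  stratum Rural: (3800/6600)²·13.6²/926 = 0.0662134
V̂(ȳ_st) = 0.712606
SE(ȳ_st) = √0.712606 = 0.84416

SE(ȳ_st) ≈ 0.844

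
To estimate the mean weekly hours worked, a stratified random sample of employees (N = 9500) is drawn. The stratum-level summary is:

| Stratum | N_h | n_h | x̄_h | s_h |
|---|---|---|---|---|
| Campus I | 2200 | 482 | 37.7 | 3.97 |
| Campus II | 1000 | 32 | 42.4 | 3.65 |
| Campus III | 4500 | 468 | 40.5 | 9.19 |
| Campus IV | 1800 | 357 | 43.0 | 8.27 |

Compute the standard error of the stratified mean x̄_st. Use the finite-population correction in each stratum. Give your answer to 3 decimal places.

SE(x̄_st) ≈ 0.218

V̂(x̄_st) = Σ W_h² (1 − n_h/N_h) s_h²/n_h, with W_h = N_h/N and N = 9500:
  stratum Campus I: (2200/9500)²·(1 − 482/2200)·3.97²/482 = 0.00136941
  stratum Campus II: (1000/9500)²·(1 − 32/1000)·3.65²/32 = 0.00446544
  stratum Campus III: (4500/9500)²·(1 − 468/4500)·9.19²/468 = 0.0362803
  stratum Campus IV: (1800/9500)²·(1 − 357/1800)·8.27²/357 = 0.00551359
V̂(x̄_st) = 0.0476287
SE(x̄_st) = √0.0476287 = 0.21824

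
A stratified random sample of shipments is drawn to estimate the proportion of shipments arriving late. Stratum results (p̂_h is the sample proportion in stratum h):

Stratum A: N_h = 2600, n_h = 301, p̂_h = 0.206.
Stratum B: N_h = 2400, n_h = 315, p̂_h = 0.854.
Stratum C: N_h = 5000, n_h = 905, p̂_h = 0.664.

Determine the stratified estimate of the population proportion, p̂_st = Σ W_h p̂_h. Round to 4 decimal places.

N = 10000; stratum weights W_h = N_h/N.
p̂_st = Σ W_h p̂_h = (2600·0.206 + 2400·0.854 + 5000·0.664)/10000 = 0.59052

p̂_st ≈ 0.5905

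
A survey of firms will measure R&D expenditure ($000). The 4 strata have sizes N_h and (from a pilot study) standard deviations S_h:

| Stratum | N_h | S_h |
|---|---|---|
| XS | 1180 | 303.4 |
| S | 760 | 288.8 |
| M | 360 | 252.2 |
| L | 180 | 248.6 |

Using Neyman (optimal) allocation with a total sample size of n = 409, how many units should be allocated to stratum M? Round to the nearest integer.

Neyman allocation: n_h = n · N_h S_h / Σ N_i S_i, with n = 409.
  stratum XS: N_h·S_h = 1180·303.4 = 358012.00
  stratum S: N_h·S_h = 760·288.8 = 219488.00
  stratum M: N_h·S_h = 360·252.2 = 90792.00
  stratum L: N_h·S_h = 180·248.6 = 44748.00
Σ N_h S_h = 713040.00
n for stratum M = 409·90792.00/713040.00 = 52.078 → 52

52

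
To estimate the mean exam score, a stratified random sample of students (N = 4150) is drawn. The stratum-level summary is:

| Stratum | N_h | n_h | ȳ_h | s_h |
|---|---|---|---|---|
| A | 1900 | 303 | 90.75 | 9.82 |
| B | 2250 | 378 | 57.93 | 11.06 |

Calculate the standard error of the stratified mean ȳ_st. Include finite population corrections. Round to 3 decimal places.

V̂(ȳ_st) = Σ W_h² (1 − n_h/N_h) s_h²/n_h, with W_h = N_h/N and N = 4150:
  stratum A: (1900/4150)²·(1 − 303/1900)·9.82²/303 = 0.0560716
  stratum B: (2250/4150)²·(1 − 378/2250)·11.06²/378 = 0.0791427
V̂(ȳ_st) = 0.135214
SE(ȳ_st) = √0.135214 = 0.367715

SE(ȳ_st) ≈ 0.368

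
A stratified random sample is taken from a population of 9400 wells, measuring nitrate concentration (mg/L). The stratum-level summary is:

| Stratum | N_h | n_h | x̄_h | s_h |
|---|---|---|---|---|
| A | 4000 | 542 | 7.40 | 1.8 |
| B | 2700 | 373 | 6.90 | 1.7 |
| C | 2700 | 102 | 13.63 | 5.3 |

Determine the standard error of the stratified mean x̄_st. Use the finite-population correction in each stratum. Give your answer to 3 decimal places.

V̂(x̄_st) = Σ W_h² (1 − n_h/N_h) s_h²/n_h, with W_h = N_h/N and N = 9400:
  stratum A: (4000/9400)²·(1 − 542/4000)·1.8²/542 = 0.000935783
  stratum B: (2700/9400)²·(1 − 373/2700)·1.7²/373 = 0.000550926
  stratum C: (2700/9400)²·(1 − 102/2700)·5.3²/102 = 0.0218624
V̂(x̄_st) = 0.0233492
SE(x̄_st) = √0.0233492 = 0.152804

SE(x̄_st) ≈ 0.153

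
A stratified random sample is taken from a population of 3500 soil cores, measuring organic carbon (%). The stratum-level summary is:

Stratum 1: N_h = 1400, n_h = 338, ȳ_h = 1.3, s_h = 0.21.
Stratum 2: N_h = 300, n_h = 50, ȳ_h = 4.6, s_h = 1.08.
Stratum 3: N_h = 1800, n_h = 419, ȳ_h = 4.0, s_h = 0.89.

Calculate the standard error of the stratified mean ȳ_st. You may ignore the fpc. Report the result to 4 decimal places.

V̂(ȳ_st) = Σ W_h² s_h²/n_h, with W_h = N_h/N and N = 3500:
  stratum 1: (1400/3500)²·0.21²/338 = 2.08757e-05
  stratum 2: (300/3500)²·1.08²/50 = 0.000171389
  stratum 3: (1800/3500)²·0.89²/419 = 0.000500006
V̂(ȳ_st) = 0.000692271
SE(ȳ_st) = √0.000692271 = 0.026311

SE(ȳ_st) ≈ 0.0263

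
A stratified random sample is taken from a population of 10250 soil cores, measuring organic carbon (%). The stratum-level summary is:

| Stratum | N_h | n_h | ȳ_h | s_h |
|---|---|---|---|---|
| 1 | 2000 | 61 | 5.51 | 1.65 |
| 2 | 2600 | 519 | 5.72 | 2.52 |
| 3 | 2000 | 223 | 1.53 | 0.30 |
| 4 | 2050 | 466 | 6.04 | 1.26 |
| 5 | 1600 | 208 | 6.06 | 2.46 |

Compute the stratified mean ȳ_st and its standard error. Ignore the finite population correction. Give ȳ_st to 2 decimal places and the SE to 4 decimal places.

ȳ_st ≈ 4.98, SE ≈ 0.0579

ȳ_st = Σ W_h ȳ_h = (2000·5.51 + 2600·5.72 + 2000·1.53 + 2050·6.04 + 1600·6.06)/10250 = 4.97854
V̂(ȳ_st) = Σ W_h² s_h²/n_h, with W_h = N_h/N and N = 10250:
  stratum 1: (2000/10250)²·1.65²/61 = 0.00169922
  stratum 2: (2600/10250)²·2.52²/519 = 0.000787286
  stratum 3: (2000/10250)²·0.30²/223 = 1.53656e-05
  stratum 4: (2050/10250)²·1.26²/466 = 0.000136275
  stratum 5: (1600/10250)²·2.46²/208 = 0.000708923
V̂(ȳ_st) = 0.00334707
SE(ȳ_st) = √0.00334707 = 0.0578539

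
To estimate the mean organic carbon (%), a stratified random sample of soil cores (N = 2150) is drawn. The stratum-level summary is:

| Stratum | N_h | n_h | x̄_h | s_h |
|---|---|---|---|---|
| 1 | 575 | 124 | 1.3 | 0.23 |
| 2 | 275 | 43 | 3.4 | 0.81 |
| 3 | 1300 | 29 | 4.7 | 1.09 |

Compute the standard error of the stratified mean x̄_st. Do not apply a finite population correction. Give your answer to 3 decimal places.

V̂(x̄_st) = Σ W_h² s_h²/n_h, with W_h = N_h/N and N = 2150:
  stratum 1: (575/2150)²·0.23²/124 = 3.05136e-05
  stratum 2: (275/2150)²·0.81²/43 = 0.000249626
  stratum 3: (1300/2150)²·1.09²/29 = 0.0149784
V̂(x̄_st) = 0.0152585
SE(x̄_st) = √0.0152585 = 0.123525

SE(x̄_st) ≈ 0.124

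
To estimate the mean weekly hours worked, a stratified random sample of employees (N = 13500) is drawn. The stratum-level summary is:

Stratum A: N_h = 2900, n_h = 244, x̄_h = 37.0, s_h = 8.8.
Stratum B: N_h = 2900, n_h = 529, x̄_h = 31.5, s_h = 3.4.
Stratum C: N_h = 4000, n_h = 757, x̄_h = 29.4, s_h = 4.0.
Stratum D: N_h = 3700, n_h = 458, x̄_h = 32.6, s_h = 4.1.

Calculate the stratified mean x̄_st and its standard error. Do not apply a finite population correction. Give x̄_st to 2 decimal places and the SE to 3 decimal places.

x̄_st ≈ 32.36, SE ≈ 0.142

x̄_st = Σ W_h x̄_h = (2900·37.0 + 2900·31.5 + 4000·29.4 + 3700·32.6)/13500 = 32.36074
V̂(x̄_st) = Σ W_h² s_h²/n_h, with W_h = N_h/N and N = 13500:
  stratum A: (2900/13500)²·8.8²/244 = 0.0146455
  stratum B: (2900/13500)²·3.4²/529 = 0.00100839
  stratum C: (4000/13500)²·4.0²/757 = 0.00185557
  stratum D: (3700/13500)²·4.1²/458 = 0.00275701
V̂(x̄_st) = 0.0202665
SE(x̄_st) = √0.0202665 = 0.14236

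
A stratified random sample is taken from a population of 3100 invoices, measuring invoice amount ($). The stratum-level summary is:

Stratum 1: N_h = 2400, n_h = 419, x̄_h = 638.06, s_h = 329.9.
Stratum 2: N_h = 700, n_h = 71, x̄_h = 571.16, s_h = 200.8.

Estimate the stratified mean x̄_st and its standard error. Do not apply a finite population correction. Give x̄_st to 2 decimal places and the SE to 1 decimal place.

x̄_st ≈ 622.95, SE ≈ 13.6

x̄_st = Σ W_h x̄_h = (2400·638.06 + 700·571.16)/3100 = 622.95355
V̂(x̄_st) = Σ W_h² s_h²/n_h, with W_h = N_h/N and N = 3100:
  stratum 1: (2400/3100)²·329.9²/419 = 155.686
  stratum 2: (700/3100)²·200.8²/71 = 28.9562
V̂(x̄_st) = 184.642
SE(x̄_st) = √184.642 = 13.5883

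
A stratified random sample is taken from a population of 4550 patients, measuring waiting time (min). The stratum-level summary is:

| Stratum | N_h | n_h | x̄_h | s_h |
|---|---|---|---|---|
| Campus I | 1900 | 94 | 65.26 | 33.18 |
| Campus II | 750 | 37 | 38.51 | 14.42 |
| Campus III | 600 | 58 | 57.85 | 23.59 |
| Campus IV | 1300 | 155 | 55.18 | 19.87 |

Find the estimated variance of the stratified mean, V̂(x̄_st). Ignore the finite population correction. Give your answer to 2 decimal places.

V̂(x̄_st) ≈ 2.57

V̂(x̄_st) = Σ W_h² s_h²/n_h, with W_h = N_h/N and N = 4550:
  stratum Campus I: (1900/4550)²·33.18²/94 = 2.04225
  stratum Campus II: (750/4550)²·14.42²/37 = 0.152696
  stratum Campus III: (600/4550)²·23.59²/58 = 0.166843
  stratum Campus IV: (1300/4550)²·19.87²/155 = 0.207935
V̂(x̄_st) = 2.56973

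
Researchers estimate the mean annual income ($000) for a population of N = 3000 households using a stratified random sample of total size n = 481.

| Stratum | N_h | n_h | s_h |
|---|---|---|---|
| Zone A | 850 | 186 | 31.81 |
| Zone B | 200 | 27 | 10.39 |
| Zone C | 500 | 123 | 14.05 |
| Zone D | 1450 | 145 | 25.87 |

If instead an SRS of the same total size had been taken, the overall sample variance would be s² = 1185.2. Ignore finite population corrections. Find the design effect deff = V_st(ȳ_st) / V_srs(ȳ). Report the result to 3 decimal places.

deff ≈ 0.640

V̂(ȳ_st) = Σ W_h² s_h²/n_h, with W_h = N_h/N and N = 3000:
  stratum Zone A: (850/3000)²·31.81²/186 = 0.436727
  stratum Zone B: (200/3000)²·10.39²/27 = 0.0177699
  stratum Zone C: (500/3000)²·14.05²/123 = 0.0445805
  stratum Zone D: (1450/3000)²·25.87²/145 = 1.07825
V_st = 1.57732
V_srs = s²/n = 1185.2/481 = 2.46403
deff = V_st / V_srs = 1.57732/2.46403 = 0.6401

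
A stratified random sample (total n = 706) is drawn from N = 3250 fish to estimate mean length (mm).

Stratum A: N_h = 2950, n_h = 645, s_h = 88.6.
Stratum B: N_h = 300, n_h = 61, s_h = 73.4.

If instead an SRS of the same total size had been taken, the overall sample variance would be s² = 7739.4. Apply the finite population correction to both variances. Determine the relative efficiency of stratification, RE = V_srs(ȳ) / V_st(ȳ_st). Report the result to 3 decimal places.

RE ≈ 1.017

V̂(ȳ_st) = Σ W_h² (1 − n_h/N_h) s_h²/n_h, with W_h = N_h/N and N = 3250:
  stratum A: (2950/3250)²·(1 − 645/2950)·88.6²/645 = 7.83491
  stratum B: (300/3250)²·(1 − 61/300)·73.4²/61 = 0.599535
V_st = 8.43444
V_srs = (1 − 706/3250)·7739.4/706 = 8.58097
Relative efficiency = V_srs / V_st = 8.58097/8.43444 = 1.0174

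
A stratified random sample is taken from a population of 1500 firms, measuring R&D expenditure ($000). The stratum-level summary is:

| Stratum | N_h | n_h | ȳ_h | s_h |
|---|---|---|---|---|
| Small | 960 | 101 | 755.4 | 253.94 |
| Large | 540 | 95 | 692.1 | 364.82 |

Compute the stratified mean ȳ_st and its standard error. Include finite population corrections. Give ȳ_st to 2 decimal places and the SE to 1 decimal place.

ȳ_st = Σ W_h ȳ_h = (960·755.4 + 540·692.1)/1500 = 732.61200
V̂(ȳ_st) = Σ W_h² (1 − n_h/N_h) s_h²/n_h, with W_h = N_h/N and N = 1500:
  stratum Small: (960/1500)²·(1 − 101/960)·253.94²/101 = 234.004
  stratum Large: (540/1500)²·(1 − 95/540)·364.82²/95 = 149.625
V̂(ȳ_st) = 383.629
SE(ȳ_st) = √383.629 = 19.5864

ȳ_st ≈ 732.61, SE ≈ 19.6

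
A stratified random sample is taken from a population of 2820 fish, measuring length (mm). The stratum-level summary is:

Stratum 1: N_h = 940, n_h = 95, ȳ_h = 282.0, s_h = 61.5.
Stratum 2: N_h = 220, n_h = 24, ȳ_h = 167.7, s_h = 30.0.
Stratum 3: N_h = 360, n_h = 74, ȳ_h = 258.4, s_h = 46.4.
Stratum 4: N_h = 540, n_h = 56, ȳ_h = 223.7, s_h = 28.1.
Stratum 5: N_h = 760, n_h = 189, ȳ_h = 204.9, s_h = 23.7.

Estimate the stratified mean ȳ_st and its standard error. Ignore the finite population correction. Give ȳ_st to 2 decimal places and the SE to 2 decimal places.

ȳ_st ≈ 238.13, SE ≈ 2.42

ȳ_st = Σ W_h ȳ_h = (940·282.0 + 220·167.7 + 360·258.4 + 540·223.7 + 760·204.9)/2820 = 238.12766
V̂(ȳ_st) = Σ W_h² s_h²/n_h, with W_h = N_h/N and N = 2820:
  stratum 1: (940/2820)²·61.5²/95 = 4.42368
  stratum 2: (220/2820)²·30.0²/24 = 0.228233
  stratum 3: (360/2820)²·46.4²/74 = 0.474145
  stratum 4: (540/2820)²·28.1²/56 = 0.517028
  stratum 5: (760/2820)²·23.7²/189 = 0.215856
V̂(ȳ_st) = 5.85895
SE(ȳ_st) = √5.85895 = 2.42053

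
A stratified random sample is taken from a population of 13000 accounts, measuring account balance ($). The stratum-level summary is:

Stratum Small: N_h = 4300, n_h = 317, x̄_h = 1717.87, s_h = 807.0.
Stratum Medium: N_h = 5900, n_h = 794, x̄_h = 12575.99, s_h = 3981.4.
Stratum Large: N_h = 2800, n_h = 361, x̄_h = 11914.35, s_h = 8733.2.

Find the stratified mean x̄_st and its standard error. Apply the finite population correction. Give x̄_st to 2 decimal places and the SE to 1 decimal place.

x̄_st ≈ 8841.95, SE ≈ 110.9

x̄_st = Σ W_h x̄_h = (4300·1717.87 + 5900·12575.99 + 2800·11914.35)/13000 = 8841.95092
V̂(x̄_st) = Σ W_h² (1 − n_h/N_h) s_h²/n_h, with W_h = N_h/N and N = 13000:
  stratum Small: (4300/13000)²·(1 − 317/4300)·807.0²/317 = 208.2
  stratum Medium: (5900/13000)²·(1 − 794/5900)·3981.4²/794 = 3558.75
  stratum Large: (2800/13000)²·(1 − 361/2800)·8733.2²/361 = 8537.34
V̂(x̄_st) = 12304.3
SE(x̄_st) = √12304.3 = 110.925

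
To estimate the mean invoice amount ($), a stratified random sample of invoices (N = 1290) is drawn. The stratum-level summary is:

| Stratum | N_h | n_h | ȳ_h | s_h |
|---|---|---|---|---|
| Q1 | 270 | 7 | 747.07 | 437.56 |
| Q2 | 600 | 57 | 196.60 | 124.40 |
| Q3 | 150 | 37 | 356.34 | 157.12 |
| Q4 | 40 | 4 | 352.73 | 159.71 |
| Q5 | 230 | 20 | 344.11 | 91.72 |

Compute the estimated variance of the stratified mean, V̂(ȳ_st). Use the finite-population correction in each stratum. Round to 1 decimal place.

V̂(ȳ_st) ≈ 1244.8

V̂(ȳ_st) = Σ W_h² (1 − n_h/N_h) s_h²/n_h, with W_h = N_h/N and N = 1290:
  stratum Q1: (270/1290)²·(1 − 7/270)·437.56²/7 = 1167.12
  stratum Q2: (600/1290)²·(1 − 57/600)·124.40²/57 = 53.1542
  stratum Q3: (150/1290)²·(1 − 37/150)·157.12²/37 = 6.79597
  stratum Q4: (40/1290)²·(1 − 4/40)·159.71²/4 = 5.51807
  stratum Q5: (230/1290)²·(1 − 20/230)·91.72²/20 = 12.2086
V̂(ȳ_st) = 1244.8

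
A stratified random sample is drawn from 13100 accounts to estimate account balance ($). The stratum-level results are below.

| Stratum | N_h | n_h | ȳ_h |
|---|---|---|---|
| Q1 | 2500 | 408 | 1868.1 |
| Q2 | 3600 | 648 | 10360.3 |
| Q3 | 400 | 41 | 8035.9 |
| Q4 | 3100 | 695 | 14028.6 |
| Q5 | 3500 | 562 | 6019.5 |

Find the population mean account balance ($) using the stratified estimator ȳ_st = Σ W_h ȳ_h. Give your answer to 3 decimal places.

N = Σ N_h = 13100. Stratum weights W_h = N_h/N.
ȳ_st = (2500·1868.1 + 3600·10360.3 + 400·8035.9 + 3100·14028.6 + 3500·6019.5) / 13100 = 8376.99237

ȳ_st ≈ 8376.992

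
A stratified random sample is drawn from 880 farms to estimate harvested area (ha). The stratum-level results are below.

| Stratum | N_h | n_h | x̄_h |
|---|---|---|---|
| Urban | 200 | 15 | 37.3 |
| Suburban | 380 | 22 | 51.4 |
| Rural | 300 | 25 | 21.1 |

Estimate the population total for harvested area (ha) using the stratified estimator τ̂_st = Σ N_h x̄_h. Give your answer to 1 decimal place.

τ̂_st = Σ N_h x̄_h = 200·37.3 + 380·51.4 + 300·21.1 = 33322.0

τ̂_st ≈ 33322.0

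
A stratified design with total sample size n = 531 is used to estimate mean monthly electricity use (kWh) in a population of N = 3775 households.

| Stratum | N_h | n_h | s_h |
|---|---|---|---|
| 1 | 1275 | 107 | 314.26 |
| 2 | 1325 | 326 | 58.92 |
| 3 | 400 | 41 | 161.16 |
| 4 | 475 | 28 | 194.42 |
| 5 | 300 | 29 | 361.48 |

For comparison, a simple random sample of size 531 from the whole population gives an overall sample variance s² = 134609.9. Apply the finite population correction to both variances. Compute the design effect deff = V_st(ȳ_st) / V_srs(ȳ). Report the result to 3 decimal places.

V̂(ȳ_st) = Σ W_h² (1 − n_h/N_h) s_h²/n_h, with W_h = N_h/N and N = 3775:
  stratum 1: (1275/3775)²·(1 − 107/1275)·314.26²/107 = 96.4525
  stratum 2: (1325/3775)²·(1 − 326/1325)·58.92²/326 = 0.989134
  stratum 3: (400/3775)²·(1 − 41/400)·161.16²/41 = 6.38339
  stratum 4: (475/3775)²·(1 − 28/475)·194.42²/28 = 20.1137
  stratum 5: (300/3775)²·(1 − 29/300)·361.48²/29 = 25.7056
V_st = 149.644
V_srs = (1 − 531/3775)·134609.9/531 = 217.844
deff = V_st / V_srs = 149.644/217.844 = 0.6869

deff ≈ 0.687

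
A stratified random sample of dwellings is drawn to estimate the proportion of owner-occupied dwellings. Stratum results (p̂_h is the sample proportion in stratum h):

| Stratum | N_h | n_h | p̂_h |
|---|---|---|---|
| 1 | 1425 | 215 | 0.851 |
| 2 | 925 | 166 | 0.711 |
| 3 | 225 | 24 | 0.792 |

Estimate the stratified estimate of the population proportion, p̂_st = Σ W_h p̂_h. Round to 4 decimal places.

N = 2575; stratum weights W_h = N_h/N.
p̂_st = Σ W_h p̂_h = (1425·0.851 + 925·0.711 + 225·0.792)/2575 = 0.79555

p̂_st ≈ 0.7956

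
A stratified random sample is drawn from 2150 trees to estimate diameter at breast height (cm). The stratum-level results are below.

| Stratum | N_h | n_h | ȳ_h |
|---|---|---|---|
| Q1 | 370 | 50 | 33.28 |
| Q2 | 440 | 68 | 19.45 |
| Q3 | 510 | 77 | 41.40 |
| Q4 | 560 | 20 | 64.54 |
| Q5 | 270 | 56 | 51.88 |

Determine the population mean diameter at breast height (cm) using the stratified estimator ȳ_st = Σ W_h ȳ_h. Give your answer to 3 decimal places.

N = Σ N_h = 2150. Stratum weights W_h = N_h/N.
ȳ_st = (370·33.28 + 440·19.45 + 510·41.40 + 560·64.54 + 270·51.88) / 2150 = 42.85377

ȳ_st ≈ 42.854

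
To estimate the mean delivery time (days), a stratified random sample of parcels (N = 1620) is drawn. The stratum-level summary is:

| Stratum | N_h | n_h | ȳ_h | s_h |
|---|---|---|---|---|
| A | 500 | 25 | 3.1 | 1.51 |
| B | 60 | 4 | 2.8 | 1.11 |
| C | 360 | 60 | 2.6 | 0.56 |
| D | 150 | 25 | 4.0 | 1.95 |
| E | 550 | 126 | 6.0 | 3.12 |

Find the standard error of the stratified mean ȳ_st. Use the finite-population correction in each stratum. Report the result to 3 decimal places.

V̂(ȳ_st) = Σ W_h² (1 − n_h/N_h) s_h²/n_h, with W_h = N_h/N and N = 1620:
  stratum A: (500/1620)²·(1 − 25/500)·1.51²/25 = 0.00825368
  stratum B: (60/1620)²·(1 − 4/60)·1.11²/4 = 0.000394362
  stratum C: (360/1620)²·(1 − 60/360)·0.56²/60 = 0.000215089
  stratum D: (150/1620)²·(1 − 25/150)·1.95²/25 = 0.00108668
  stratum E: (550/1620)²·(1 − 126/550)·3.12²/126 = 0.00686495
V̂(ȳ_st) = 0.0168148
SE(ȳ_st) = √0.0168148 = 0.129672

SE(ȳ_st) ≈ 0.130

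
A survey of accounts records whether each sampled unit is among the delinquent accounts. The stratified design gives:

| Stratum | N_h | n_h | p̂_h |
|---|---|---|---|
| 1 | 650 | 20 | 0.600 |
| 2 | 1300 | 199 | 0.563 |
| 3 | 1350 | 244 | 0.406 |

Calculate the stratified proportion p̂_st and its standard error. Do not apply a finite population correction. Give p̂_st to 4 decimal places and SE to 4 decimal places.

N = 3300; stratum weights W_h = N_h/N.
p̂_st = Σ W_h p̂_h = (650·0.600 + 1300·0.563 + 1350·0.406)/3300 = 0.50606
V̂(p̂_st) = Σ W_h² p̂_h(1−p̂_h)/(n_h−1):
  stratum 1: (650/3300)²·0.600·0.400/19 = 0.000490068
  stratum 2: (1300/3300)²·0.563·0.437/198 = 0.000192834
  stratum 3: (1350/3300)²·0.406·0.594/243 = 0.000166091
V̂(p̂_st) = 0.000848993; SE = √V̂ = 0.0291375

p̂_st ≈ 0.5061, SE ≈ 0.0291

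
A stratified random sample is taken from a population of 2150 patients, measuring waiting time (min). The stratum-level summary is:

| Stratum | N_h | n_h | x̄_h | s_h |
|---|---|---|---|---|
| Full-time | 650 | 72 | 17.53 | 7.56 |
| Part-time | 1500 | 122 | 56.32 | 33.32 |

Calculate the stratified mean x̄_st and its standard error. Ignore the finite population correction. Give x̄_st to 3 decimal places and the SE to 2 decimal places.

x̄_st ≈ 44.593, SE ≈ 2.12

x̄_st = Σ W_h x̄_h = (650·17.53 + 1500·56.32)/2150 = 44.59279
V̂(x̄_st) = Σ W_h² s_h²/n_h, with W_h = N_h/N and N = 2150:
  stratum Full-time: (650/2150)²·7.56²/72 = 0.0725539
  stratum Part-time: (1500/2150)²·33.32²/122 = 4.42951
V̂(x̄_st) = 4.50206
SE(x̄_st) = √4.50206 = 2.12181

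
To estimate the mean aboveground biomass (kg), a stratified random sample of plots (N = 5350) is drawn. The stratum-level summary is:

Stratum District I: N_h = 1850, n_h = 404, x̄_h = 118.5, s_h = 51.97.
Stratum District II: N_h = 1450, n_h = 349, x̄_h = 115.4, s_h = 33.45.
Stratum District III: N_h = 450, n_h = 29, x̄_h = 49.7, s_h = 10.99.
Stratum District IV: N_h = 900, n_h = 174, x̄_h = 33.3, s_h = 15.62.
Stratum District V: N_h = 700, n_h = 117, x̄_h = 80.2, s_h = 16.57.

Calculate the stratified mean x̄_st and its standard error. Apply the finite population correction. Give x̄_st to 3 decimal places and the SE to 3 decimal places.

x̄_st = Σ W_h x̄_h = (1850·118.5 + 1450·115.4 + 450·49.7 + 900·33.3 + 700·80.2)/5350 = 92.52897
V̂(x̄_st) = Σ W_h² (1 − n_h/N_h) s_h²/n_h, with W_h = N_h/N and N = 5350:
  stratum District I: (1850/5350)²·(1 − 404/1850)·51.97²/404 = 0.624822
  stratum District II: (1450/5350)²·(1 − 349/1450)·33.45²/349 = 0.178819
  stratum District III: (450/5350)²·(1 − 29/450)·10.99²/29 = 0.0275667
  stratum District IV: (900/5350)²·(1 − 174/900)·15.62²/174 = 0.0320099
  stratum District V: (700/5350)²·(1 − 117/700)·16.57²/117 = 0.0334594
V̂(x̄_st) = 0.896678
SE(x̄_st) = √0.896678 = 0.946931

x̄_st ≈ 92.529, SE ≈ 0.947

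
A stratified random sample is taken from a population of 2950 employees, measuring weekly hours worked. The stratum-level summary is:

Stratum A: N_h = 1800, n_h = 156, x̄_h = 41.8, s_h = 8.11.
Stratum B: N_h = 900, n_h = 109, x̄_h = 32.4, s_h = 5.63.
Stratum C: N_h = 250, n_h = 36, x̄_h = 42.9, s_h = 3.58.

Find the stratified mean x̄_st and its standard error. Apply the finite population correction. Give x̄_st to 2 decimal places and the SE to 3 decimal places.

x̄_st ≈ 39.03, SE ≈ 0.412

x̄_st = Σ W_h x̄_h = (1800·41.8 + 900·32.4 + 250·42.9)/2950 = 39.02542
V̂(x̄_st) = Σ W_h² (1 − n_h/N_h) s_h²/n_h, with W_h = N_h/N and N = 2950:
  stratum A: (1800/2950)²·(1 − 156/1800)·8.11²/156 = 0.143366
  stratum B: (900/2950)²·(1 − 109/900)·5.63²/109 = 0.0237884
  stratum C: (250/2950)²·(1 − 36/250)·3.58²/36 = 0.00218863
V̂(x̄_st) = 0.169343
SE(x̄_st) = √0.169343 = 0.411514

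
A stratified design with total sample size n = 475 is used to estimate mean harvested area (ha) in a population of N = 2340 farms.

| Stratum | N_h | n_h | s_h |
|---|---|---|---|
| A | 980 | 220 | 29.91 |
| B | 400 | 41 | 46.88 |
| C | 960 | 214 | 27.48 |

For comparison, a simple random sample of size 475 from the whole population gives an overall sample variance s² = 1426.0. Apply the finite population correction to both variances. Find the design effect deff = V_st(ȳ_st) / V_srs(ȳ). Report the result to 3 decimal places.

deff ≈ 1.012

V̂(ȳ_st) = Σ W_h² (1 − n_h/N_h) s_h²/n_h, with W_h = N_h/N and N = 2340:
  stratum A: (980/2340)²·(1 − 220/980)·29.91²/220 = 0.553118
  stratum B: (400/2340)²·(1 − 41/400)·46.88²/41 = 1.40577
  stratum C: (960/2340)²·(1 − 214/960)·27.48²/214 = 0.461528
V_st = 2.42042
V_srs = (1 − 475/2340)·1426.0/475 = 2.3927
deff = V_st / V_srs = 2.42042/2.3927 = 1.0116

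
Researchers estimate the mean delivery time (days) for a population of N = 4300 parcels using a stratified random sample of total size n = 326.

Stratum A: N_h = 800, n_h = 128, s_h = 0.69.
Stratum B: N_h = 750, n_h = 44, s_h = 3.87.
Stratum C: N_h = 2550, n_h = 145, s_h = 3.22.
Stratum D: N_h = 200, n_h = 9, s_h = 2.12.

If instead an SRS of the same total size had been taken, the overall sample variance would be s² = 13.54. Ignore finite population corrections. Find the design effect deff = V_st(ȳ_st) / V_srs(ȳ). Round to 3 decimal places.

V̂(ȳ_st) = Σ W_h² s_h²/n_h, with W_h = N_h/N and N = 4300:
  stratum A: (800/4300)²·0.69²/128 = 0.000128745
  stratum B: (750/4300)²·3.87²/44 = 0.0103551
  stratum C: (2550/4300)²·3.22²/145 = 0.0251471
  stratum D: (200/4300)²·2.12²/9 = 0.00108032
V_st = 0.0367112
V_srs = s²/n = 13.54/326 = 0.0415337
deff = V_st / V_srs = 0.0367112/0.0415337 = 0.8839

deff ≈ 0.884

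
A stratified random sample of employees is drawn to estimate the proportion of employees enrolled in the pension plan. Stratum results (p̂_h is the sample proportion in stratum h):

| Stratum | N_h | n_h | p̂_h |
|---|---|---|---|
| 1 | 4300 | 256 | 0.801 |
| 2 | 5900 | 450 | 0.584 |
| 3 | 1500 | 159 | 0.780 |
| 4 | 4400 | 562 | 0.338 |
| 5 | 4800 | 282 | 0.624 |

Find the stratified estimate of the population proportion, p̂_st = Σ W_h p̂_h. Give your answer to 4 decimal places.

N = 20900; stratum weights W_h = N_h/N.
p̂_st = Σ W_h p̂_h = (4300·0.801 + 5900·0.584 + 1500·0.780 + 4400·0.338 + 4800·0.624)/20900 = 0.60011

p̂_st ≈ 0.6001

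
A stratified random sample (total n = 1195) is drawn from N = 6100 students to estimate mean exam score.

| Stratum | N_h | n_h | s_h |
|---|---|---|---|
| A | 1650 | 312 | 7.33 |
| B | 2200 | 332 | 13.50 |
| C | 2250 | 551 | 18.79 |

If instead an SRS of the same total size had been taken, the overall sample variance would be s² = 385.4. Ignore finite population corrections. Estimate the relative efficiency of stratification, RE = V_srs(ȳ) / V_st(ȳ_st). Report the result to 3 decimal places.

RE ≈ 1.884

V̂(ȳ_st) = Σ W_h² s_h²/n_h, with W_h = N_h/N and N = 6100:
  stratum A: (1650/6100)²·7.33²/312 = 0.0125997
  stratum B: (2200/6100)²·13.50²/332 = 0.0714028
  stratum C: (2250/6100)²·18.79²/551 = 0.0871781
V_st = 0.171181
V_srs = s²/n = 385.4/1195 = 0.32251
Relative efficiency = V_srs / V_st = 0.32251/0.171181 = 1.8840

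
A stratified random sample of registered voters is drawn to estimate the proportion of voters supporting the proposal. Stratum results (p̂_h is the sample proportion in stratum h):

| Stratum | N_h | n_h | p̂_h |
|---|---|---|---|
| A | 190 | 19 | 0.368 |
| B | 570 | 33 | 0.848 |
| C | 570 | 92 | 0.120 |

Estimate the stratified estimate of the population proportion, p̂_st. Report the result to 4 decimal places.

N = 1330; stratum weights W_h = N_h/N.
p̂_st = Σ W_h p̂_h = (190·0.368 + 570·0.848 + 570·0.120)/1330 = 0.46743

p̂_st ≈ 0.4674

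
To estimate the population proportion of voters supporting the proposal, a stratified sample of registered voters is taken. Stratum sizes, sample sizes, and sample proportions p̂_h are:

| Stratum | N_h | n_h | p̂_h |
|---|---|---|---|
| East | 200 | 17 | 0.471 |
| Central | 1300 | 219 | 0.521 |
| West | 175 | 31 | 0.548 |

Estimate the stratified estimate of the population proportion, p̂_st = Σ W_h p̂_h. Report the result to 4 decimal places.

N = 1675; stratum weights W_h = N_h/N.
p̂_st = Σ W_h p̂_h = (200·0.471 + 1300·0.521 + 175·0.548)/1675 = 0.51785

p̂_st ≈ 0.5179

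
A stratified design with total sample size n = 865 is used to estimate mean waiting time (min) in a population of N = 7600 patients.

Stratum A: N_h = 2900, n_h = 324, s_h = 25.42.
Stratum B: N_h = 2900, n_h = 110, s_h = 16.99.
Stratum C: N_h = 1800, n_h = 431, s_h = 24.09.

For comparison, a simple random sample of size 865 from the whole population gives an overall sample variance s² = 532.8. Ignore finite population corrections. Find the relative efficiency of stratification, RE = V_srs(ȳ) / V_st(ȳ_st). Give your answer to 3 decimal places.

V̂(ȳ_st) = Σ W_h² s_h²/n_h, with W_h = N_h/N and N = 7600:
  stratum A: (2900/7600)²·25.42²/324 = 0.290385
  stratum B: (2900/7600)²·16.99²/110 = 0.382088
  stratum C: (1800/7600)²·24.09²/431 = 0.0755291
V_st = 0.748002
V_srs = s²/n = 532.8/865 = 0.615954
Relative efficiency = V_srs / V_st = 0.615954/0.748002 = 0.8235

RE ≈ 0.823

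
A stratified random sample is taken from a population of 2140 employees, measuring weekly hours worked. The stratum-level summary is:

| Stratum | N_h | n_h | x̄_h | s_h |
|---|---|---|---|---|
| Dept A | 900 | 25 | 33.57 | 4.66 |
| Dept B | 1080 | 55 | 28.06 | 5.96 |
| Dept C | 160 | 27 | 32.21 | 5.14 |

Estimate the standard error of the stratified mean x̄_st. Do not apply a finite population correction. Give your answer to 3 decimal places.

SE(x̄_st) ≈ 0.569

V̂(x̄_st) = Σ W_h² s_h²/n_h, with W_h = N_h/N and N = 2140:
  stratum Dept A: (900/2140)²·4.66²/25 = 0.153635
  stratum Dept B: (1080/2140)²·5.96²/55 = 0.164494
  stratum Dept C: (160/2140)²·5.14²/27 = 0.00546984
V̂(x̄_st) = 0.323598
SE(x̄_st) = √0.323598 = 0.568857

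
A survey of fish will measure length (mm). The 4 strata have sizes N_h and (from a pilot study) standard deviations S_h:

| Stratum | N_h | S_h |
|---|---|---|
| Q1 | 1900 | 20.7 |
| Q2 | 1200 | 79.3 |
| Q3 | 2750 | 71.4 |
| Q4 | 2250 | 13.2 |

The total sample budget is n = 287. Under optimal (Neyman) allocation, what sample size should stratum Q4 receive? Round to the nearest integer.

Neyman allocation: n_h = n · N_h S_h / Σ N_i S_i, with n = 287.
  stratum Q1: N_h·S_h = 1900·20.7 = 39330.00
  stratum Q2: N_h·S_h = 1200·79.3 = 95160.00
  stratum Q3: N_h·S_h = 2750·71.4 = 196350.00
  stratum Q4: N_h·S_h = 2250·13.2 = 29700.00
Σ N_h S_h = 360540.00
n for stratum Q4 = 287·29700.00/360540.00 = 23.642 → 24

24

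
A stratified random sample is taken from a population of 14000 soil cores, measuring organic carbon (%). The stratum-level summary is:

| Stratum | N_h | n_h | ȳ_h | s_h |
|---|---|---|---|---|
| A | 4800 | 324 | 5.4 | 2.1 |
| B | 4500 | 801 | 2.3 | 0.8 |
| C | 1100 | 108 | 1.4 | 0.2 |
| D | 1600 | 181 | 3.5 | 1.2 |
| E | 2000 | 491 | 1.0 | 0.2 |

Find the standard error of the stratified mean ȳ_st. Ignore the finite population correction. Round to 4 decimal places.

SE(ȳ_st) ≈ 0.0423

V̂(ȳ_st) = Σ W_h² s_h²/n_h, with W_h = N_h/N and N = 14000:
  stratum A: (4800/14000)²·2.1²/324 = 0.0016
  stratum B: (4500/14000)²·0.8²/801 = 8.25499e-05
  stratum C: (1100/14000)²·0.2²/108 = 2.28647e-06
  stratum D: (1600/14000)²·1.2²/181 = 0.000103913
  stratum E: (2000/14000)²·0.2²/491 = 1.66258e-06
V̂(ȳ_st) = 0.00179041
SE(ȳ_st) = √0.00179041 = 0.0423133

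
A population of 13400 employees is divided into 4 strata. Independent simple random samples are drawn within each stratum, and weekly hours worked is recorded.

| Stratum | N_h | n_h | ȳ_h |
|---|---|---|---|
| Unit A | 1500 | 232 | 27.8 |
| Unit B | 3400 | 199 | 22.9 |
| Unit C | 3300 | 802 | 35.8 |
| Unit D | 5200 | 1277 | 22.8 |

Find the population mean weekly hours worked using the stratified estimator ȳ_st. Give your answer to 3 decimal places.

ȳ_st ≈ 26.587

N = Σ N_h = 13400. Stratum weights W_h = N_h/N.
ȳ_st = (1500·27.8 + 3400·22.9 + 3300·35.8 + 5200·22.8) / 13400 = 26.58657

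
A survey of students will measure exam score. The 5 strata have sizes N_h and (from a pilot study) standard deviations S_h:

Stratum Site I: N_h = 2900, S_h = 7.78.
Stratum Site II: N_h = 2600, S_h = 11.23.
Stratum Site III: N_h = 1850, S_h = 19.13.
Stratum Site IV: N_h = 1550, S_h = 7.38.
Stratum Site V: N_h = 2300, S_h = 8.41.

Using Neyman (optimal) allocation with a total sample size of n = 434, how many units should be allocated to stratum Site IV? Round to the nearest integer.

Neyman allocation: n_h = n · N_h S_h / Σ N_i S_i, with n = 434.
  stratum Site I: N_h·S_h = 2900·7.78 = 22562.00
  stratum Site II: N_h·S_h = 2600·11.23 = 29198.00
  stratum Site III: N_h·S_h = 1850·19.13 = 35390.50
  stratum Site IV: N_h·S_h = 1550·7.38 = 11439.00
  stratum Site V: N_h·S_h = 2300·8.41 = 19343.00
Σ N_h S_h = 117932.50
n for stratum Site IV = 434·11439.00/117932.50 = 42.096 → 42

42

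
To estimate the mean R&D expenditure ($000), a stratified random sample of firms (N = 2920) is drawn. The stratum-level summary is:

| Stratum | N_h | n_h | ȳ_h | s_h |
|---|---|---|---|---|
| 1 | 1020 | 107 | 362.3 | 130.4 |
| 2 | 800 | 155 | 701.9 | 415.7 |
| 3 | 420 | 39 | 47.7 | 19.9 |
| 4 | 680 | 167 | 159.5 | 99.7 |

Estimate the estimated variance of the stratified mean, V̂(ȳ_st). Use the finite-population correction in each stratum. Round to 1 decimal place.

V̂(ȳ_st) = Σ W_h² (1 − n_h/N_h) s_h²/n_h, with W_h = N_h/N and N = 2920:
  stratum 1: (1020/2920)²·(1 − 107/1020)·130.4²/107 = 17.3571
  stratum 2: (800/2920)²·(1 − 155/800)·415.7²/155 = 67.4703
  stratum 3: (420/2920)²·(1 − 39/420)·19.9²/39 = 0.190568
  stratum 4: (680/2920)²·(1 − 167/680)·99.7²/167 = 2.4352
V̂(ȳ_st) = 87.4531

V̂(ȳ_st) ≈ 87.5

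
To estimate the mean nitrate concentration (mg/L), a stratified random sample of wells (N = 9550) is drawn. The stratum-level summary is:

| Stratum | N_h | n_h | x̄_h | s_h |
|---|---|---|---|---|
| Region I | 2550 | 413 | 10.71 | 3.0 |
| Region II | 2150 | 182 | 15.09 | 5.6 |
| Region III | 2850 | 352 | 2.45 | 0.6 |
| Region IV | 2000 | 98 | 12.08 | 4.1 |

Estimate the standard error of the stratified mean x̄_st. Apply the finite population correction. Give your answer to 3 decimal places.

SE(x̄_st) ≈ 0.129

V̂(x̄_st) = Σ W_h² (1 − n_h/N_h) s_h²/n_h, with W_h = N_h/N and N = 9550:
  stratum Region I: (2550/9550)²·(1 − 413/2550)·3.0²/413 = 0.00130206
  stratum Region II: (2150/9550)²·(1 − 182/2150)·5.6²/182 = 0.00799395
  stratum Region III: (2850/9550)²·(1 − 352/2850)·0.6²/352 = 7.98345e-05
  stratum Region IV: (2000/9550)²·(1 − 98/2000)·4.1²/98 = 0.00715444
V̂(x̄_st) = 0.0165303
SE(x̄_st) = √0.0165303 = 0.12857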